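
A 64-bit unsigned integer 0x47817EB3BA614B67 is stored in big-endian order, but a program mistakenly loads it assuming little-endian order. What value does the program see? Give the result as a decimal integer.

Stored big-endian, the bytes at ascending addresses are 47 81 7E B3 BA 61 4B 67.
Read back as little-endian, the first byte is least significant, giving 0x674B61BAB37E8147.
0x674B61BAB37E8147 = 7443150263663100231.

7443150263663100231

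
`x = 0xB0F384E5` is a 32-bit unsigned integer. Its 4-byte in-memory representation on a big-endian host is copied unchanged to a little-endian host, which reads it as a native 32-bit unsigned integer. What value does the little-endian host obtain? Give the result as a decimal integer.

Stored big-endian, the bytes at ascending addresses are B0 F3 84 E5.
Read back as little-endian, the first byte is least significant, giving 0xE584F3B0.
0xE584F3B0 = 3850695600.

3850695600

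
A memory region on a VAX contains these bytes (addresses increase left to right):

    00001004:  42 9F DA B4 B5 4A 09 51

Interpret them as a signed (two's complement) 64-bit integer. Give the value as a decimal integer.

Little-endian: lowest address holds the least-significant byte.
Reassemble most-significant byte first: 51 09 4A B5 B4 DA 9F 42 → 0x51094AB5B4DA9F42.
0x51094AB5B4DA9F42 = 5839280536146321218.

5839280536146321218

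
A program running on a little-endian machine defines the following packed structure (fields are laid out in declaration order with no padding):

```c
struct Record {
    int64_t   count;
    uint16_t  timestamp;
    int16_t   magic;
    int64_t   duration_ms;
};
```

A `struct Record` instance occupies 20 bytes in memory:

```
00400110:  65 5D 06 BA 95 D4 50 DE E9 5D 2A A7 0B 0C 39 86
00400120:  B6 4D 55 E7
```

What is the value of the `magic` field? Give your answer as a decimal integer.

-22742

`magic` follows `count` (8 B), `timestamp` (2 B), so it starts at offset 8 + 2 = 10 and occupies 2 bytes.
Bytes at offsets 10..11: 2A A7.
Little-endian: lowest address holds the least-significant byte.
Reassemble most-significant byte first: A7 2A → 0xA72A.
Top bit is set, so as a signed 16-bit value this is 0xA72A − 2^16 = -22742.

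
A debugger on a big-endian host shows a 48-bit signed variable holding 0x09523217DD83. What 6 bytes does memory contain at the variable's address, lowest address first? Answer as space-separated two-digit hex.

Split into bytes (most-significant first): 09 52 32 17 DD 83.
In big-endian order the high byte comes first in memory.
So the memory order matches the most-significant-first order: 09 52 32 17 DD 83.

09 52 32 17 DD 83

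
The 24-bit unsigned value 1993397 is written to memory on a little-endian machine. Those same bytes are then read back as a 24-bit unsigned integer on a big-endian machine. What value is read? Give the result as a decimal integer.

11889182

1993397 in 24-bit hexadecimal is 0x1E6AB5.
Stored little-endian, the bytes at ascending addresses are B5 6A 1E.
Read back as big-endian, the last byte is least significant, giving 0xB56A1E.
0xB56A1E = 11889182.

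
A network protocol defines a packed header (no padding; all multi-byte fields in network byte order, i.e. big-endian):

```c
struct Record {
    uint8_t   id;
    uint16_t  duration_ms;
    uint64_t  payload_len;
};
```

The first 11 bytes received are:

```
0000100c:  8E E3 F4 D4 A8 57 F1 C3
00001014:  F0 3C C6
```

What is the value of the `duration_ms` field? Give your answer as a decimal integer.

58356

`duration_ms` follows `id` (1 byte), so it starts at byte offset 1 and occupies 2 bytes.
Bytes at offsets 1..2: E3 F4.
Big-endian stores the most-significant byte at the lowest address.
The bytes are already most-significant first: 0xE3F4.
0xE3F4 = 58356.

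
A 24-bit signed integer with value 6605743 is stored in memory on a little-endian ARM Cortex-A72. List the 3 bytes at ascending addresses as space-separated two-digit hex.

AF CB 64

6605743 in hexadecimal, padded to 24 bits, is 0x64CBAF.
Split into bytes (most-significant first): 64 CB AF.
In little-endian order the low byte comes first in memory.
So at ascending addresses the bytes are AF CB 64.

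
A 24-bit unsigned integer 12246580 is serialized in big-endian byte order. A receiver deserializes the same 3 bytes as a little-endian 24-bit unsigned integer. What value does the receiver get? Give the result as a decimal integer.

3464890

12246580 in 24-bit hexadecimal is 0xBADE34.
Stored big-endian, the bytes at ascending addresses are BA DE 34.
Read back as little-endian, the first byte is least significant, giving 0x34DEBA.
0x34DEBA = 3464890.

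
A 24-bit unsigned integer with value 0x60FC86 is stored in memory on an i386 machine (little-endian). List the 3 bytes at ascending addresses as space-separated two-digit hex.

Split into bytes (most-significant first): 60 FC 86.
In little-endian order the low byte comes first in memory.
So at ascending addresses the bytes are 86 FC 60.

86 FC 60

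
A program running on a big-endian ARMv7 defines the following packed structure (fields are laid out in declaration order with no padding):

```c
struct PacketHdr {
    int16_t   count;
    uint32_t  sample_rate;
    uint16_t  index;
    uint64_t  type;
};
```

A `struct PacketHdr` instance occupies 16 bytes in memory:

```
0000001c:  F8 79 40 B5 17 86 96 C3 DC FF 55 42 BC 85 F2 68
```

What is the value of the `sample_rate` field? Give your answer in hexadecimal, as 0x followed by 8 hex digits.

`sample_rate` follows `count` (2 bytes), so it starts at byte offset 2 and occupies 4 bytes.
Bytes at offsets 2..5: 40 B5 17 86.
Big-endian: lowest address holds the most-significant byte.
The bytes are already most-significant first: 0x40B51786.

0x40B51786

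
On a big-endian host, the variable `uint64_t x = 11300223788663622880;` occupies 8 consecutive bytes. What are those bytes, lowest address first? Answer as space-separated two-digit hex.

9C D2 75 AA 25 B6 CC E0

11300223788663622880 in hexadecimal, padded to 64 bits, is 0x9CD275AA25B6CCE0.
Split into bytes (most-significant first): 9C D2 75 AA 25 B6 CC E0.
Big-endian: lowest address holds the most-significant byte.
So the memory order matches the most-significant-first order: 9C D2 75 AA 25 B6 CC E0.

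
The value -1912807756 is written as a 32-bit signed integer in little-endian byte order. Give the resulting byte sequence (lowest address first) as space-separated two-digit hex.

B4 DE FC 8D

Two's complement of -1912807756 in 32 bits: 1912807756 = 0x7203214C; invert → 0x8DFCDEB3; add 1 → 0x8DFCDEB4.
Split into bytes (most-significant first): 8D FC DE B4.
Little-endian stores the least-significant byte at the lowest address.
So at ascending addresses the bytes are B4 DE FC 8D.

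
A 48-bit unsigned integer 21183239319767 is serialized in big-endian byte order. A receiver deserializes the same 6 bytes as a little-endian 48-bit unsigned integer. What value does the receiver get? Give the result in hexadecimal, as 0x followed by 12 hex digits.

21183239319767 in 48-bit hexadecimal is 0x13441B7470D7.
Stored big-endian, the bytes at ascending addresses are 13 44 1B 74 70 D7.
Read back as little-endian, the first byte is least significant, giving 0xD770741B4413.

0xD770741B4413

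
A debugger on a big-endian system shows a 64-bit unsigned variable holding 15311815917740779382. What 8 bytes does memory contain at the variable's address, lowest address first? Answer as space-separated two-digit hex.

D4 7E 7F 73 A3 1C 67 76

15311815917740779382 in hexadecimal, padded to 64 bits, is 0xD47E7F73A31C6776.
Split into bytes (most-significant first): D4 7E 7F 73 A3 1C 67 76.
Big-endian: lowest address holds the most-significant byte.
So the memory order matches the most-significant-first order: D4 7E 7F 73 A3 1C 67 76.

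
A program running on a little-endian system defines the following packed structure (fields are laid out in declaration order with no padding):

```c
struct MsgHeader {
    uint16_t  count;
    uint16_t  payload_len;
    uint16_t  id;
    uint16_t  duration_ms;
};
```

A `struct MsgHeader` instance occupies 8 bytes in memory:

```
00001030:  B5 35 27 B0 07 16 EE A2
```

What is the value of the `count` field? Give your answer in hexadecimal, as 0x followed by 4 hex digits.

0x35B5

`count` is the first field, at byte offset 0, occupying 2 bytes.
Bytes at offsets 0..1: B5 35.
In little-endian order the low byte comes first in memory.
Reassemble most-significant byte first: 35 B5 → 0x35B5.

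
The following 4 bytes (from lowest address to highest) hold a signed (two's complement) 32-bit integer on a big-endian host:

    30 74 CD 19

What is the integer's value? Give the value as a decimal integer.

In big-endian order the high byte comes first in memory.
The bytes are already most-significant first: 0x3074CD19.
0x3074CD19 = 812961049.

812961049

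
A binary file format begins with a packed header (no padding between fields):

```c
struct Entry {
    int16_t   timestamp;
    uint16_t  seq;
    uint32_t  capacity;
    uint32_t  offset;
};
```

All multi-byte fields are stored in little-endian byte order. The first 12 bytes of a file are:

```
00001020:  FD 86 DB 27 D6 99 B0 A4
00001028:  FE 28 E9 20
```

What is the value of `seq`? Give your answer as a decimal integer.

10203

`seq` follows `timestamp` (2 bytes), so it starts at byte offset 2 and occupies 2 bytes.
Bytes at offsets 2..3: DB 27.
Little-endian: lowest address holds the least-significant byte.
Reassemble most-significant byte first: 27 DB → 0x27DB.
0x27DB = 10203.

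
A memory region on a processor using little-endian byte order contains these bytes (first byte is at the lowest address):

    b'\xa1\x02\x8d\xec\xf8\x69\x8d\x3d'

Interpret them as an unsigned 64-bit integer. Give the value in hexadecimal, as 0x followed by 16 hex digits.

0x3D8D69F8EC8D02A1

Little-endian: lowest address holds the least-significant byte.
Reassemble most-significant byte first: 3D 8D 69 F8 EC 8D 02 A1 → 0x3D8D69F8EC8D02A1.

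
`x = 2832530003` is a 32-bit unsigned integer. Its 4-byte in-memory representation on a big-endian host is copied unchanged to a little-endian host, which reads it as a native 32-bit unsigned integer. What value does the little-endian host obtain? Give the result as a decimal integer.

1408947368

2832530003 in 32-bit hexadecimal is 0xA8D4FA53.
Stored big-endian, the bytes at ascending addresses are A8 D4 FA 53.
Read back as little-endian, the first byte is least significant, giving 0x53FAD4A8.
0x53FAD4A8 = 1408947368.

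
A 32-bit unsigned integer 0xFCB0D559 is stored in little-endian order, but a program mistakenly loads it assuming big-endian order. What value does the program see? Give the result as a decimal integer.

Stored little-endian, the bytes at ascending addresses are 59 D5 B0 FC.
Read back as big-endian, the last byte is least significant, giving 0x59D5B0FC.
0x59D5B0FC = 1507176700.

1507176700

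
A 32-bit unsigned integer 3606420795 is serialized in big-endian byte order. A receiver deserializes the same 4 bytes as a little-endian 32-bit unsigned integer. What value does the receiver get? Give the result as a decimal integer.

1000207830

3606420795 in 32-bit hexadecimal is 0xD6F59D3B.
Stored big-endian, the bytes at ascending addresses are D6 F5 9D 3B.
Read back as little-endian, the first byte is least significant, giving 0x3B9DF5D6.
0x3B9DF5D6 = 1000207830.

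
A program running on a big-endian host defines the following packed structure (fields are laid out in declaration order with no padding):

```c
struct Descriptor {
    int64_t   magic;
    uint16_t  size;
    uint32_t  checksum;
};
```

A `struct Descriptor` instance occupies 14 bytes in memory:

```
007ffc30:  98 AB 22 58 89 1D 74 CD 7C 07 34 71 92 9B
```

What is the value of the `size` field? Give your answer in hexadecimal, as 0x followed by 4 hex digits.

0x7C07

`size` follows `magic` (8 bytes), so it starts at byte offset 8 and occupies 2 bytes.
Bytes at offsets 8..9: 7C 07.
Big-endian stores the most-significant byte at the lowest address.
The bytes are already most-significant first: 0x7C07.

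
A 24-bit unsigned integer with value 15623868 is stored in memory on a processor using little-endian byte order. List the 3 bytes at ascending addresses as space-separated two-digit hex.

15623868 in hexadecimal, padded to 24 bits, is 0xEE66BC.
Split into bytes (most-significant first): EE 66 BC.
Little-endian: lowest address holds the least-significant byte.
So at ascending addresses the bytes are BC 66 EE.

BC 66 EE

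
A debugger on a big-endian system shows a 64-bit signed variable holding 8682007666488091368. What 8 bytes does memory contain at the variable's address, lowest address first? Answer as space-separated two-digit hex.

78 7C AF F9 32 3D A2 E8

8682007666488091368 in hexadecimal, padded to 64 bits, is 0x787CAFF9323DA2E8.
Split into bytes (most-significant first): 78 7C AF F9 32 3D A2 E8.
Big-endian stores the most-significant byte at the lowest address.
So the memory order matches the most-significant-first order: 78 7C AF F9 32 3D A2 E8.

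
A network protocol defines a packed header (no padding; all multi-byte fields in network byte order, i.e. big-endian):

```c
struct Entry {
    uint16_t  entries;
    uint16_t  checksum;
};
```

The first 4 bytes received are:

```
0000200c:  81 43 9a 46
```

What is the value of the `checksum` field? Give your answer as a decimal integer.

39494

`checksum` follows `entries` (2 bytes), so it starts at byte offset 2 and occupies 2 bytes.
Bytes at offsets 2..3: 9A 46.
Big-endian: lowest address holds the most-significant byte.
The bytes are already most-significant first: 0x9A46.
0x9A46 = 39494.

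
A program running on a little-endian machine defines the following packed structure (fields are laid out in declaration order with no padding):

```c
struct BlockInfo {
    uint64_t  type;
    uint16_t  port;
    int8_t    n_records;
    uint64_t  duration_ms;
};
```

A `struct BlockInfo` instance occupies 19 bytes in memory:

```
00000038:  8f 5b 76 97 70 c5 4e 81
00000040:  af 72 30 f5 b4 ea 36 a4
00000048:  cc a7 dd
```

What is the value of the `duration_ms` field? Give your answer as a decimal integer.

`duration_ms` follows `type` (8 B), `port` (2 B), `n_records` (1 B), so it starts at offset 8 + 2 + 1 = 11 and occupies 8 bytes.
Bytes at offsets 11..18: F5 B4 EA 36 A4 CC A7 DD.
Little-endian: lowest address holds the least-significant byte.
Reassemble most-significant byte first: DD A7 CC A4 36 EA B4 F5 → 0xDDA7CCA436EAB4F5.
0xDDA7CCA436EAB4F5 = 15971959609160807669.

15971959609160807669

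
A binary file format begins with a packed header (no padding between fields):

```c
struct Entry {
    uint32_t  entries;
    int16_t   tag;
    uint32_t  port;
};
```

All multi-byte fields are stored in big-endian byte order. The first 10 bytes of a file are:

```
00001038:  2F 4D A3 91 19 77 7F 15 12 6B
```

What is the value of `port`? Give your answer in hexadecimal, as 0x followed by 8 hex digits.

`port` follows `entries` (4 B), `tag` (2 B), so it starts at offset 4 + 2 = 6 and occupies 4 bytes.
Bytes at offsets 6..9: 7F 15 12 6B.
Big-endian stores the most-significant byte at the lowest address.
The bytes are already most-significant first: 0x7F15126B.

0x7F15126B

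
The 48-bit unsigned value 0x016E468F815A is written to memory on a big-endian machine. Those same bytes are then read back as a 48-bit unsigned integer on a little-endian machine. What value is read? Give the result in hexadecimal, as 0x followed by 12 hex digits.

0x5A818F466E01

Stored big-endian, the bytes at ascending addresses are 01 6E 46 8F 81 5A.
Read back as little-endian, the first byte is least significant, giving 0x5A818F466E01.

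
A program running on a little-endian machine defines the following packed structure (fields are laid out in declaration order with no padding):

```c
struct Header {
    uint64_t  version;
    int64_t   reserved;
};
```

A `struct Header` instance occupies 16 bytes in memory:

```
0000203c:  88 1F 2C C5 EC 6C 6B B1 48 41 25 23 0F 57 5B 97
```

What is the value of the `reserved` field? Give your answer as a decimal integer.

-7540337428575993528

`reserved` follows `version` (8 bytes), so it starts at byte offset 8 and occupies 8 bytes.
Bytes at offsets 8..15: 48 41 25 23 0F 57 5B 97.
Little-endian: lowest address holds the least-significant byte.
Reassemble most-significant byte first: 97 5B 57 0F 23 25 41 48 → 0x975B570F23254148.
Top bit is set, so as a signed 64-bit value this is 0x975B570F23254148 − 2^64 = -7540337428575993528.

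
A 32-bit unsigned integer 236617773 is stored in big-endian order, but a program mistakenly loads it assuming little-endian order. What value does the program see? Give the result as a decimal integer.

763369998

236617773 in 32-bit hexadecimal is 0x0E1A802D.
Stored big-endian, the bytes at ascending addresses are 0E 1A 80 2D.
Read back as little-endian, the first byte is least significant, giving 0x2D801A0E.
0x2D801A0E = 763369998.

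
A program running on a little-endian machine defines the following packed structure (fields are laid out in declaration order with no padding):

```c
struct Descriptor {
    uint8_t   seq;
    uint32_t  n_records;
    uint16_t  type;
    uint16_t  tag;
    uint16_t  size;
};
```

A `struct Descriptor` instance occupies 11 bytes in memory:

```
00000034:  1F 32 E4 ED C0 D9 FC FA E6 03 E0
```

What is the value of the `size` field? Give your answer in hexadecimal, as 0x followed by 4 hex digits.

0xE003

`size` follows `seq` (1 B), `n_records` (4 B), `type` (2 B), `tag` (2 B), so it starts at offset 1 + 4 + 2 + 2 = 9 and occupies 2 bytes.
Bytes at offsets 9..10: 03 E0.
In little-endian order the low byte comes first in memory.
Reassemble most-significant byte first: E0 03 → 0xE003.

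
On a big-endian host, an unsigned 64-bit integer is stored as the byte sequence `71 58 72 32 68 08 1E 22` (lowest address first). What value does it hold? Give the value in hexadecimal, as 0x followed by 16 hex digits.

0x7158723268081E22

In big-endian order the high byte comes first in memory.
The bytes are already most-significant first: 0x7158723268081E22.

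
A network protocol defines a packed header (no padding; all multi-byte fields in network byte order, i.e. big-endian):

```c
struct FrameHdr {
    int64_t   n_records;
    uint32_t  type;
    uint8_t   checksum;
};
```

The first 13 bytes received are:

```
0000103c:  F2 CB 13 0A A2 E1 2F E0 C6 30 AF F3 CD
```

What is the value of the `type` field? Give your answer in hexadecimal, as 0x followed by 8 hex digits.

0xC630AFF3

`type` follows `n_records` (8 bytes), so it starts at byte offset 8 and occupies 4 bytes.
Bytes at offsets 8..11: C6 30 AF F3.
Big-endian stores the most-significant byte at the lowest address.
The bytes are already most-significant first: 0xC630AFF3.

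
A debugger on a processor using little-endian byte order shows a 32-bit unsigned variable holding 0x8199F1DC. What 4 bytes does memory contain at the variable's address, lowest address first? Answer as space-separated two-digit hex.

DC F1 99 81

Split into bytes (most-significant first): 81 99 F1 DC.
In little-endian order the low byte comes first in memory.
So at ascending addresses the bytes are DC F1 99 81.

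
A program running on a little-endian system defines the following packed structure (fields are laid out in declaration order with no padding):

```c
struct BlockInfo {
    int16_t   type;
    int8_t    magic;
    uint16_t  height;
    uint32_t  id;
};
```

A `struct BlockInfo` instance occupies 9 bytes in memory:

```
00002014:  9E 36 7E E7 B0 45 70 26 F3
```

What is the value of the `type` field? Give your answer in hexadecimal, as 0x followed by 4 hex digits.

0x369E

`type` is the first field, at byte offset 0, occupying 2 bytes.
Bytes at offsets 0..1: 9E 36.
Little-endian stores the least-significant byte at the lowest address.
Reassemble most-significant byte first: 36 9E → 0x369E.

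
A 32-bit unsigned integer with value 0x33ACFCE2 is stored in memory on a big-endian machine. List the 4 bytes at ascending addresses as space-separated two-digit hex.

Split into bytes (most-significant first): 33 AC FC E2.
Big-endian stores the most-significant byte at the lowest address.
So the memory order matches the most-significant-first order: 33 AC FC E2.

33 AC FC E2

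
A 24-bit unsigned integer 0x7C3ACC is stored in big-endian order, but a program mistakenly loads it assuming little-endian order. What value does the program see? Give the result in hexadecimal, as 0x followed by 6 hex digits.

0xCC3A7C

Stored big-endian, the bytes at ascending addresses are 7C 3A CC.
Read back as little-endian, the first byte is least significant, giving 0xCC3A7C.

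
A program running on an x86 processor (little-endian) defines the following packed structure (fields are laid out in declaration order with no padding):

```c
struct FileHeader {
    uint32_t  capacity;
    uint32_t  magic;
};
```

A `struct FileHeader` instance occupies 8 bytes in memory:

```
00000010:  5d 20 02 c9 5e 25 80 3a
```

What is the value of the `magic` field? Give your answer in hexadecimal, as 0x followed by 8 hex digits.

0x3A80255E

`magic` follows `capacity` (4 bytes), so it starts at byte offset 4 and occupies 4 bytes.
Bytes at offsets 4..7: 5E 25 80 3A.
In little-endian order the low byte comes first in memory.
Reassemble most-significant byte first: 3A 80 25 5E → 0x3A80255E.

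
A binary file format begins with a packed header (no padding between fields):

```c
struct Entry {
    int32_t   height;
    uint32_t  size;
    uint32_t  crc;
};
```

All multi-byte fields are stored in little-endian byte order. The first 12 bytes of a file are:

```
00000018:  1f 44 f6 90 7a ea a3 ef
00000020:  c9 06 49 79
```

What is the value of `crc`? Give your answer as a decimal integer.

`crc` follows `height` (4 B), `size` (4 B), so it starts at offset 4 + 4 = 8 and occupies 4 bytes.
Bytes at offsets 8..11: C9 06 49 79.
Little-endian: lowest address holds the least-significant byte.
Reassemble most-significant byte first: 79 49 06 C9 → 0x794906C9.
0x794906C9 = 2034829001.

2034829001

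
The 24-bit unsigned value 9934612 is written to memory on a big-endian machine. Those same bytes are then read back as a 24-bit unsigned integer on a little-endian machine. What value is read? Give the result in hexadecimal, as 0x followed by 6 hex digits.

0x149797

9934612 in 24-bit hexadecimal is 0x979714.
Stored big-endian, the bytes at ascending addresses are 97 97 14.
Read back as little-endian, the first byte is least significant, giving 0x149797.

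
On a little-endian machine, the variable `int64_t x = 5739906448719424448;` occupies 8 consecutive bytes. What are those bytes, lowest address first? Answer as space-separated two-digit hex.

5739906448719424448 in hexadecimal, padded to 64 bits, is 0x4FA83E80F7E52BC0.
Split into bytes (most-significant first): 4F A8 3E 80 F7 E5 2B C0.
In little-endian order the low byte comes first in memory.
So at ascending addresses the bytes are C0 2B E5 F7 80 3E A8 4F.

C0 2B E5 F7 80 3E A8 4F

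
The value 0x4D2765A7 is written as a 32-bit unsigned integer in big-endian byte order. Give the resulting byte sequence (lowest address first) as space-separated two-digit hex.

4D 27 65 A7

Split into bytes (most-significant first): 4D 27 65 A7.
Big-endian: lowest address holds the most-significant byte.
So the memory order matches the most-significant-first order: 4D 27 65 A7.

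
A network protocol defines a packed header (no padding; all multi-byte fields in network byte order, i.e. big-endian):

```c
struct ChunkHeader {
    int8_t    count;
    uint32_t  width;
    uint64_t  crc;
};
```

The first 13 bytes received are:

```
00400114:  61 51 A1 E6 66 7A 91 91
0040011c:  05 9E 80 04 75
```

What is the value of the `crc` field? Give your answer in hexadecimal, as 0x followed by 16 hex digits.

`crc` follows `count` (1 B), `width` (4 B), so it starts at offset 1 + 4 = 5 and occupies 8 bytes.
Bytes at offsets 5..12: 7A 91 91 05 9E 80 04 75.
Big-endian: lowest address holds the most-significant byte.
The bytes are already most-significant first: 0x7A9191059E800475.

0x7A9191059E800475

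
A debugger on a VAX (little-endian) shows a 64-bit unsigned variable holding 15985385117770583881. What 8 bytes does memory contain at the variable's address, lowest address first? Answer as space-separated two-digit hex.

49 0F 88 06 12 7F D7 DD

15985385117770583881 in hexadecimal, padded to 64 bits, is 0xDDD77F1206880F49.
Split into bytes (most-significant first): DD D7 7F 12 06 88 0F 49.
Little-endian stores the least-significant byte at the lowest address.
So at ascending addresses the bytes are 49 0F 88 06 12 7F D7 DD.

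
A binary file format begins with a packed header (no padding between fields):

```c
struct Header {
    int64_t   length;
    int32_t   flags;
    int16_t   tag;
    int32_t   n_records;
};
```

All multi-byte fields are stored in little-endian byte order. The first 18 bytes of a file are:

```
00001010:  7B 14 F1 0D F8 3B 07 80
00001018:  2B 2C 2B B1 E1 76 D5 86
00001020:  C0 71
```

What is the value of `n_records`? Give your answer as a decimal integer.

`n_records` follows `length` (8 B), `flags` (4 B), `tag` (2 B), so it starts at offset 8 + 4 + 2 = 14 and occupies 4 bytes.
Bytes at offsets 14..17: D5 86 C0 71.
Little-endian: lowest address holds the least-significant byte.
Reassemble most-significant byte first: 71 C0 86 D5 → 0x71C086D5.
0x71C086D5 = 1908442837.

1908442837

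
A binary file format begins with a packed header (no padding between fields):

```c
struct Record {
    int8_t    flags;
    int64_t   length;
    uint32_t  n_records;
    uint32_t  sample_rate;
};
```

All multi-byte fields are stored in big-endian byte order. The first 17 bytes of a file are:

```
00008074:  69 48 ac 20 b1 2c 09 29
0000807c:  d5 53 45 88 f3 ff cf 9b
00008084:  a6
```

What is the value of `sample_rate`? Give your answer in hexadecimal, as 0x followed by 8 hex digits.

`sample_rate` follows `flags` (1 B), `length` (8 B), `n_records` (4 B), so it starts at offset 1 + 8 + 4 = 13 and occupies 4 bytes.
Bytes at offsets 13..16: FF CF 9B A6.
Big-endian: lowest address holds the most-significant byte.
The bytes are already most-significant first: 0xFFCF9BA6.

0xFFCF9BA6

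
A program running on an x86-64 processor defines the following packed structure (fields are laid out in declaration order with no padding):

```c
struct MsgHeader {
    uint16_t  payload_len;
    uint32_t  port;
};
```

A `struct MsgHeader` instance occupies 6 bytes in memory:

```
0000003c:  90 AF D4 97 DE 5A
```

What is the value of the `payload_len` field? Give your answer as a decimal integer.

`payload_len` is the first field, at byte offset 0, occupying 2 bytes.
Bytes at offsets 0..1: 90 AF.
Little-endian: lowest address holds the least-significant byte.
Reassemble most-significant byte first: AF 90 → 0xAF90.
0xAF90 = 44944.

44944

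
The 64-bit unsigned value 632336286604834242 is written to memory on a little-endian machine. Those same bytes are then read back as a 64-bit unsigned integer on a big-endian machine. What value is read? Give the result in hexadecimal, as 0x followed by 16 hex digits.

632336286604834242 in 64-bit hexadecimal is 0x08C682809DABB5C2.
Stored little-endian, the bytes at ascending addresses are C2 B5 AB 9D 80 82 C6 08.
Read back as big-endian, the last byte is least significant, giving 0xC2B5AB9D8082C608.

0xC2B5AB9D8082C608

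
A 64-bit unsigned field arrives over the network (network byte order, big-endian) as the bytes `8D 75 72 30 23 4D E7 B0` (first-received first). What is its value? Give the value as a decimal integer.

10193178882699290544

Big-endian: lowest address holds the most-significant byte.
The bytes are already most-significant first: 0x8D757230234DE7B0.
0x8D757230234DE7B0 = 10193178882699290544.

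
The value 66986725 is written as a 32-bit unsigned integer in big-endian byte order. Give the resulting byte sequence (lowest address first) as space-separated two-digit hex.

03 FE 22 E5

66986725 in hexadecimal, padded to 32 bits, is 0x03FE22E5.
Split into bytes (most-significant first): 03 FE 22 E5.
Big-endian stores the most-significant byte at the lowest address.
So the memory order matches the most-significant-first order: 03 FE 22 E5.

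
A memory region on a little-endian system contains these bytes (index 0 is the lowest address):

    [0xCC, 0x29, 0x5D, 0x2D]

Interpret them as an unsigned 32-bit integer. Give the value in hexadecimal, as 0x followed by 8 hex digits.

Little-endian stores the least-significant byte at the lowest address.
Reassemble most-significant byte first: 2D 5D 29 CC → 0x2D5D29CC.

0x2D5D29CC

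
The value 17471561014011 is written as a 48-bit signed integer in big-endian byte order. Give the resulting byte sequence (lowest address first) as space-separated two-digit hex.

0F E3 EA 30 1A FB

17471561014011 in hexadecimal, padded to 48 bits, is 0x0FE3EA301AFB.
Split into bytes (most-significant first): 0F E3 EA 30 1A FB.
Big-endian stores the most-significant byte at the lowest address.
So the memory order matches the most-significant-first order: 0F E3 EA 30 1A FB.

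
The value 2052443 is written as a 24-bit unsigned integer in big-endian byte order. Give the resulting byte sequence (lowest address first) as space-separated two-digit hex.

2052443 in hexadecimal, padded to 24 bits, is 0x1F515B.
Split into bytes (most-significant first): 1F 51 5B.
In big-endian order the high byte comes first in memory.
So the memory order matches the most-significant-first order: 1F 51 5B.

1F 51 5B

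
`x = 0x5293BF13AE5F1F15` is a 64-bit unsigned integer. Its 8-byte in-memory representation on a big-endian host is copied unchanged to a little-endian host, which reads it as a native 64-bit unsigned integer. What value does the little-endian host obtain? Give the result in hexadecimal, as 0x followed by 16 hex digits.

Stored big-endian, the bytes at ascending addresses are 52 93 BF 13 AE 5F 1F 15.
Read back as little-endian, the first byte is least significant, giving 0x151F5FAE13BF9352.

0x151F5FAE13BF9352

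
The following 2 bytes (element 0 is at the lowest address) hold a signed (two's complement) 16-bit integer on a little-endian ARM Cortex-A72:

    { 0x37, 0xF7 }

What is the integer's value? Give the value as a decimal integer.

In little-endian order the low byte comes first in memory.
Reassemble most-significant byte first: F7 37 → 0xF737.
Top bit is set, so as a signed 16-bit value this is 0xF737 − 2^16 = -2249.

-2249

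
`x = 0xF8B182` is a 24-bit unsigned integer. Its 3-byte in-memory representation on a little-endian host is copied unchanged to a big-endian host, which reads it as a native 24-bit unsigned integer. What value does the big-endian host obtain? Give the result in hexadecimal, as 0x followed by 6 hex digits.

Stored little-endian, the bytes at ascending addresses are 82 B1 F8.
Read back as big-endian, the last byte is least significant, giving 0x82B1F8.

0x82B1F8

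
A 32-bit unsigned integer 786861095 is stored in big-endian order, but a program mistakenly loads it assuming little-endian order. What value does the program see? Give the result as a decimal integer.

663545390

786861095 in 32-bit hexadecimal is 0x2EE68C27.
Stored big-endian, the bytes at ascending addresses are 2E E6 8C 27.
Read back as little-endian, the first byte is least significant, giving 0x278CE62E.
0x278CE62E = 663545390.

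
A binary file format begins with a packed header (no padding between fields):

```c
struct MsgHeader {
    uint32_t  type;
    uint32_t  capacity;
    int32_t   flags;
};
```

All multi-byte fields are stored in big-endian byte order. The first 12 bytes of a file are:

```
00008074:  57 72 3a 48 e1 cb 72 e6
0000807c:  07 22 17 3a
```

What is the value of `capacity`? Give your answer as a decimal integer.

3788206822

`capacity` follows `type` (4 bytes), so it starts at byte offset 4 and occupies 4 bytes.
Bytes at offsets 4..7: E1 CB 72 E6.
Big-endian: lowest address holds the most-significant byte.
The bytes are already most-significant first: 0xE1CB72E6.
0xE1CB72E6 = 3788206822.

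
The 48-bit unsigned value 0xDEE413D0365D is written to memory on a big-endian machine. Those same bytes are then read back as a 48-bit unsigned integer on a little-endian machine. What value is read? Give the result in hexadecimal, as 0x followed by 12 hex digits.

0x5D36D013E4DE

Stored big-endian, the bytes at ascending addresses are DE E4 13 D0 36 5D.
Read back as little-endian, the first byte is least significant, giving 0x5D36D013E4DE.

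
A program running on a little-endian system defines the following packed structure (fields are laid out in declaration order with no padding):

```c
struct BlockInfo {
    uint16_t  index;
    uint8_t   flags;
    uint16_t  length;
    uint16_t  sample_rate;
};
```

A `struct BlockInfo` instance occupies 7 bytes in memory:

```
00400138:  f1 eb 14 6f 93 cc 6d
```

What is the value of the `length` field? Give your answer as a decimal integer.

`length` follows `index` (2 B), `flags` (1 B), so it starts at offset 2 + 1 = 3 and occupies 2 bytes.
Bytes at offsets 3..4: 6F 93.
Little-endian: lowest address holds the least-significant byte.
Reassemble most-significant byte first: 93 6F → 0x936F.
0x936F = 37743.

37743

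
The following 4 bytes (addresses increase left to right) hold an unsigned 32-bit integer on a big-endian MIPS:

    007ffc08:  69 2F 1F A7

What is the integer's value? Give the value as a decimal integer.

1764695975

In big-endian order the high byte comes first in memory.
The bytes are already most-significant first: 0x692F1FA7.
0x692F1FA7 = 1764695975.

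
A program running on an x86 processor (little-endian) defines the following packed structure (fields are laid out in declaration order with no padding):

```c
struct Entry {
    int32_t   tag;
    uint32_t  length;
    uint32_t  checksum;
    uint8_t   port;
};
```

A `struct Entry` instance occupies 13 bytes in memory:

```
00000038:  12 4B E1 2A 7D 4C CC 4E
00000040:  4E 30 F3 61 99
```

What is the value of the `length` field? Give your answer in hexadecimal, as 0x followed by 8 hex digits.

0x4ECC4C7D

`length` follows `tag` (4 bytes), so it starts at byte offset 4 and occupies 4 bytes.
Bytes at offsets 4..7: 7D 4C CC 4E.
Little-endian: lowest address holds the least-significant byte.
Reassemble most-significant byte first: 4E CC 4C 7D → 0x4ECC4C7D.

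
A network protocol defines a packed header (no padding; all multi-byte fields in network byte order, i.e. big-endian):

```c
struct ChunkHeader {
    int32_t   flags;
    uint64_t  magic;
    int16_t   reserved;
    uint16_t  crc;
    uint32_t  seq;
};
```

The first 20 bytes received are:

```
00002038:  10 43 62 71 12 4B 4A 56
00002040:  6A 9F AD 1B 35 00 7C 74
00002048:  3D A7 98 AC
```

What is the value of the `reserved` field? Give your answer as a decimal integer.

13568

`reserved` follows `flags` (4 B), `magic` (8 B), so it starts at offset 4 + 8 = 12 and occupies 2 bytes.
Bytes at offsets 12..13: 35 00.
In big-endian order the high byte comes first in memory.
The bytes are already most-significant first: 0x3500.
0x3500 = 13568.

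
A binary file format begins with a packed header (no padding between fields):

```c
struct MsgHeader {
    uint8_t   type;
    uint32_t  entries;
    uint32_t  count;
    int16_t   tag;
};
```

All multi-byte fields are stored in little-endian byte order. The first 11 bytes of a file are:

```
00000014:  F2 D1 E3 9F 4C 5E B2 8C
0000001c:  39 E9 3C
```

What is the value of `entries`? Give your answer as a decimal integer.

1285546961

`entries` follows `type` (1 byte), so it starts at byte offset 1 and occupies 4 bytes.
Bytes at offsets 1..4: D1 E3 9F 4C.
In little-endian order the low byte comes first in memory.
Reassemble most-significant byte first: 4C 9F E3 D1 → 0x4C9FE3D1.
0x4C9FE3D1 = 1285546961.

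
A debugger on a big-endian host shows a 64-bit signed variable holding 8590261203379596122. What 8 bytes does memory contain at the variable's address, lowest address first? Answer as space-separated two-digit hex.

77 36 BD 0D 23 42 AB 5A

8590261203379596122 in hexadecimal, padded to 64 bits, is 0x7736BD0D2342AB5A.
Split into bytes (most-significant first): 77 36 BD 0D 23 42 AB 5A.
Big-endian: lowest address holds the most-significant byte.
So the memory order matches the most-significant-first order: 77 36 BD 0D 23 42 AB 5A.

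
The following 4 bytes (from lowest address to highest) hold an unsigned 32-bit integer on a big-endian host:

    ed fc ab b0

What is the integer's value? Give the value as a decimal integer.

Big-endian: lowest address holds the most-significant byte.
The bytes are already most-significant first: 0xEDFCABB0.
0xEDFCABB0 = 3992759216.

3992759216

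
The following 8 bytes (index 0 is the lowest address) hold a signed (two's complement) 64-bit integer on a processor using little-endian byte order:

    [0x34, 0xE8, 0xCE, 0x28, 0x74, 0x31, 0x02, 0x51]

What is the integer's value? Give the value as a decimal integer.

In little-endian order the low byte comes first in memory.
Reassemble most-significant byte first: 51 02 31 74 28 CE E8 34 → 0x5102317428CEE834.
0x5102317428CEE834 = 5837282441996199988.

5837282441996199988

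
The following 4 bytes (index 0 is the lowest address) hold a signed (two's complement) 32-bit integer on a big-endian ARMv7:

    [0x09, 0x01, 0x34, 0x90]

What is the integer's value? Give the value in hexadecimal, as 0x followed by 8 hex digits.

In big-endian order the high byte comes first in memory.
The bytes are already most-significant first: 0x09013490.

0x09013490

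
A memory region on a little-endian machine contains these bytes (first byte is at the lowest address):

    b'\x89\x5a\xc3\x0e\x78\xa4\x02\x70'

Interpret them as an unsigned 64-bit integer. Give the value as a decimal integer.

8071194317752064649

Little-endian stores the least-significant byte at the lowest address.
Reassemble most-significant byte first: 70 02 A4 78 0E C3 5A 89 → 0x7002A4780EC35A89.
0x7002A4780EC35A89 = 8071194317752064649.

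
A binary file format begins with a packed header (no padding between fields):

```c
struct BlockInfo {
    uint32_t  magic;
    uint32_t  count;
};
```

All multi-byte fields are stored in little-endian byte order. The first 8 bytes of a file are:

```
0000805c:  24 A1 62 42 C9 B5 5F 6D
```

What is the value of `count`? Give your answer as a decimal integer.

`count` follows `magic` (4 bytes), so it starts at byte offset 4 and occupies 4 bytes.
Bytes at offsets 4..7: C9 B5 5F 6D.
Little-endian stores the least-significant byte at the lowest address.
Reassemble most-significant byte first: 6D 5F B5 C9 → 0x6D5FB5C9.
0x6D5FB5C9 = 1834989001.

1834989001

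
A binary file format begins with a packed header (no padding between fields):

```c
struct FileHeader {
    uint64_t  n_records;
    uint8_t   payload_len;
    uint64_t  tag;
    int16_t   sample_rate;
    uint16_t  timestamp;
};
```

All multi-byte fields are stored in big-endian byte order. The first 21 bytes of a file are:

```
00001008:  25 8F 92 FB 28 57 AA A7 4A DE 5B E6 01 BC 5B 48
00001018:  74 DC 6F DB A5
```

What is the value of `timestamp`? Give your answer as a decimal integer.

`timestamp` follows `n_records` (8 B), `payload_len` (1 B), `tag` (8 B), `sample_rate` (2 B), so it starts at offset 8 + 1 + 8 + 2 = 19 and occupies 2 bytes.
Bytes at offsets 19..20: DB A5.
In big-endian order the high byte comes first in memory.
The bytes are already most-significant first: 0xDBA5.
0xDBA5 = 56229.

56229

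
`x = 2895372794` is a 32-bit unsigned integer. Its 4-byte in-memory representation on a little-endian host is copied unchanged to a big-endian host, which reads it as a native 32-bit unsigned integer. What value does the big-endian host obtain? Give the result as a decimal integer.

4209087404

2895372794 in 32-bit hexadecimal is 0xAC93E1FA.
Stored little-endian, the bytes at ascending addresses are FA E1 93 AC.
Read back as big-endian, the last byte is least significant, giving 0xFAE193AC.
0xFAE193AC = 4209087404.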